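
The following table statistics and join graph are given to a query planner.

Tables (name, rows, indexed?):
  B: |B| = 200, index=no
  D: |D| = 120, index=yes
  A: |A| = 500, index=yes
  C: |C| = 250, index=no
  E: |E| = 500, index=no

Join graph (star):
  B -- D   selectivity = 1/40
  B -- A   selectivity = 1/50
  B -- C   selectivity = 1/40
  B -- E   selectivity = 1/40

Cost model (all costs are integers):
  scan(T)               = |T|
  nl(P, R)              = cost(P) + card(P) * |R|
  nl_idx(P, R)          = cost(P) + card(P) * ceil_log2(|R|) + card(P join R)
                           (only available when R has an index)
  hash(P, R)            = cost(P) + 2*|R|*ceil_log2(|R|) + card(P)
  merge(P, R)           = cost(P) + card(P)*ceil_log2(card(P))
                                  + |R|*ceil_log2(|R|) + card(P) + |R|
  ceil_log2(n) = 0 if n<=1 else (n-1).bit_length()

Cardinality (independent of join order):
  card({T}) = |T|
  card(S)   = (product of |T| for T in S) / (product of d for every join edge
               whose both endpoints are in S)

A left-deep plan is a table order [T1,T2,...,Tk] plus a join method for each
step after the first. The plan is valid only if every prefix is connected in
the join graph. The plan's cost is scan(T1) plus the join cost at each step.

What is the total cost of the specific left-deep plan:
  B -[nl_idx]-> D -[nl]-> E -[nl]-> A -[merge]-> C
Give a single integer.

step 1: scan B: cost=200, card=200
step 2: join D via nl_idx
    card(P join D) = 200*120/(40) = 600
    cost = 200 + 200*7 + 600 = 2200
step 3: join E via nl
    card(P join E) = 600*500/(40) = 7500
    cost = 2200 + 600*500 = 302200
step 4: join A via nl
    card(P join A) = 7500*500/(50) = 75000
    cost = 302200 + 7500*500 = 4052200
step 5: join C via merge
    card(P join C) = 75000*250/(40) = 468750
    cost = 4052200 + 75000*17 + 250*8 + 75000 + 250 = 5404450

5404450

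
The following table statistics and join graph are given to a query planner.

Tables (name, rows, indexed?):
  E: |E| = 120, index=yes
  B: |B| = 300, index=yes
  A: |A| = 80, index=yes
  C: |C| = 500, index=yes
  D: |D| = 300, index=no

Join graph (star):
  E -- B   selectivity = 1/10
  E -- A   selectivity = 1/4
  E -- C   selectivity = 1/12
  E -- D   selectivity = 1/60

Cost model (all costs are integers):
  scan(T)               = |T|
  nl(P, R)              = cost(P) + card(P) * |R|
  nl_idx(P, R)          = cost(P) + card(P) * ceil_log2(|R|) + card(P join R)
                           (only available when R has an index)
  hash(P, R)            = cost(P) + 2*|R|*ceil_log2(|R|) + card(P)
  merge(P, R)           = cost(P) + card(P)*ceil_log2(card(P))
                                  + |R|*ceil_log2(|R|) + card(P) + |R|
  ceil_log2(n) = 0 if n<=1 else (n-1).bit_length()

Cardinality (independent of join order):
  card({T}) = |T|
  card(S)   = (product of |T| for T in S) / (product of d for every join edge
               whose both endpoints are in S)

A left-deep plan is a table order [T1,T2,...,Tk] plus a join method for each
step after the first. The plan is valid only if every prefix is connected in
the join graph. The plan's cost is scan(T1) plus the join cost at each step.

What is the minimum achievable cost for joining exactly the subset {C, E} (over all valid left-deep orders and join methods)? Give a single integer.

Selinger DP over subsets of {C,E}:
  {E}: scan cost=120, card=120
  {C}: scan cost=500, card=500
  {CE}: card=5000; try (E,hash)→2680, (C,merge)→6080, (C,nl_idx)→6200, (E,merge)→6460, (E,nl_idx)→9000, (C,hash)→9240 …(+2); best=2680 via (E,hash)

2680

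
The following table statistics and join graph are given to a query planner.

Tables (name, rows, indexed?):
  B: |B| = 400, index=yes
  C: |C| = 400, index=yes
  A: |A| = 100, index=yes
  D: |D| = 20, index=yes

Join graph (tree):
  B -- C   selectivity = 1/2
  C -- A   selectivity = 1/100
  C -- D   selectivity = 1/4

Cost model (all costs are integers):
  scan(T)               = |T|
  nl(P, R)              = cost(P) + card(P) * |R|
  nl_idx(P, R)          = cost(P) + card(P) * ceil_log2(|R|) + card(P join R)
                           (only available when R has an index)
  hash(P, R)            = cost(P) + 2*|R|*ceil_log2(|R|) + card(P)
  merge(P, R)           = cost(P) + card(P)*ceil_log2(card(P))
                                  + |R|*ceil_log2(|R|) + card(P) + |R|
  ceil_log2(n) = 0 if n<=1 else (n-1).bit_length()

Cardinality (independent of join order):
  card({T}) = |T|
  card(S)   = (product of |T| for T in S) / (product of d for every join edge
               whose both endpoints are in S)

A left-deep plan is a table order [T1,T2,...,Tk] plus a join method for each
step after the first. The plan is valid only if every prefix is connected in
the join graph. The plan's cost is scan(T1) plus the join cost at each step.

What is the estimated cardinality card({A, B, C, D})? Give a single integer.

400000

Tables in S: A(100), B(400), C(400), D(20)
Edges inside S: B-C(d=2), C-A(d=100), C-D(d=4)
numerator = 100 * 400 * 400 * 20 = 320000000
denominator = 2 * 100 * 4 = 800
card(S) = 320000000 / 800 = 400000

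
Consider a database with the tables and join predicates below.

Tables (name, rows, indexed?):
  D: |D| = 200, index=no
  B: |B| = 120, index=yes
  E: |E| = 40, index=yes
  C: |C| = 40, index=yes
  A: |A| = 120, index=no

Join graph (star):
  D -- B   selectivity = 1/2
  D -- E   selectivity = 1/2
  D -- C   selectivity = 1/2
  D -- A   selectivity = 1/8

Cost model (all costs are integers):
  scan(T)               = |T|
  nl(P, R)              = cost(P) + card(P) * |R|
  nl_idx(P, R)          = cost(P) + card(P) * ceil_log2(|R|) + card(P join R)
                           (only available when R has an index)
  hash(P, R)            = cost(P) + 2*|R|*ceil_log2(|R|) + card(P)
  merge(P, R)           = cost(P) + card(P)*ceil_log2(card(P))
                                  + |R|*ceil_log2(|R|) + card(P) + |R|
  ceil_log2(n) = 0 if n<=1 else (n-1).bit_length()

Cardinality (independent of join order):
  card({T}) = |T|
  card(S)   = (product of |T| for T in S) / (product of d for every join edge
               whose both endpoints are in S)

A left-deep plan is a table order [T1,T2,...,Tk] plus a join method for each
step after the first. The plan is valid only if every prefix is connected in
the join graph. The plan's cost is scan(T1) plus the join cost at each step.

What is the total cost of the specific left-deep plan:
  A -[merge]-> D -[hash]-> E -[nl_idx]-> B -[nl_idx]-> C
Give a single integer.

97626360

step 1: scan A: cost=120, card=120
step 2: join D via merge
    card(P join D) = 120*200/(8) = 3000
    cost = 120 + 120*7 + 200*8 + 120 + 200 = 2880
step 3: join E via hash
    card(P join E) = 3000*40/(2) = 60000
    cost = 2880 + 2*40*6 + 3000 = 6360
step 4: join B via nl_idx
    card(P join B) = 60000*120/(2) = 3600000
    cost = 6360 + 60000*7 + 3600000 = 4026360
step 5: join C via nl_idx
    card(P join C) = 3600000*40/(2) = 72000000
    cost = 4026360 + 3600000*6 + 72000000 = 97626360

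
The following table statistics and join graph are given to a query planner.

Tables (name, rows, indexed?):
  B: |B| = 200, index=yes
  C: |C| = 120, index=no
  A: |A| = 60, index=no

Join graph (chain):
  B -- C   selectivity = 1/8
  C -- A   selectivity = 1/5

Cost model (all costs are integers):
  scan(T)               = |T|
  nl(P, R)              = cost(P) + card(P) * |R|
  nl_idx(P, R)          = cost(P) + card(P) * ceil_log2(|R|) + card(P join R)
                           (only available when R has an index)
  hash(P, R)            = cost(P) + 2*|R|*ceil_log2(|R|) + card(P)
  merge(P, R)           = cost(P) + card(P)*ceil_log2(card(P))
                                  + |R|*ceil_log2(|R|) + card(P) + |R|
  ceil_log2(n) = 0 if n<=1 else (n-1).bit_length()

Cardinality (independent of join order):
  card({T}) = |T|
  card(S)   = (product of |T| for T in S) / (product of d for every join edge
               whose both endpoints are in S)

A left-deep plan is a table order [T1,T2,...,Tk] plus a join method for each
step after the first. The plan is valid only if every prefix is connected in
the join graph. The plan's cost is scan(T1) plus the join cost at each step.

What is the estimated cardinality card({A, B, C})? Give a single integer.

Tables in S: A(60), B(200), C(120)
Edges inside S: B-C(d=8), C-A(d=5)
numerator = 60 * 200 * 120 = 1440000
denominator = 8 * 5 = 40
card(S) = 1440000 / 40 = 36000

36000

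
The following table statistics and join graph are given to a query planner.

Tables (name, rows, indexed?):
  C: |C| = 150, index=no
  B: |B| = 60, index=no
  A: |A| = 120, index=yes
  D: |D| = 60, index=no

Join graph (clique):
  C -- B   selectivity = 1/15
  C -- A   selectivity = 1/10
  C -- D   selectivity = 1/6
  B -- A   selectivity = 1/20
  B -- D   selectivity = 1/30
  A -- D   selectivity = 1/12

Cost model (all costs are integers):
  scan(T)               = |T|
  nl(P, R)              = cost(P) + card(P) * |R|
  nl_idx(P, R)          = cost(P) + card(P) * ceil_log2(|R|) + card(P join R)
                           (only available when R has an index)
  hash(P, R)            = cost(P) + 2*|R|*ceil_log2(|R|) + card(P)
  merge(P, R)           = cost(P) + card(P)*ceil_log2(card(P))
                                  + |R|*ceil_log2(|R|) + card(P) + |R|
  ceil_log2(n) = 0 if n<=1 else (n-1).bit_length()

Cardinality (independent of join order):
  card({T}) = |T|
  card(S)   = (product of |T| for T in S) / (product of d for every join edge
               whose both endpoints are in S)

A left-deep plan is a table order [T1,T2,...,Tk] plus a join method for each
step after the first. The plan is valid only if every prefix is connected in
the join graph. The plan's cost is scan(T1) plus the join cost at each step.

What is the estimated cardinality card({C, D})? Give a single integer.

1500

Tables in S: C(150), D(60)
Edges inside S: C-D(d=6)
numerator = 150 * 60 = 9000
denominator = 6 = 6
card(S) = 9000 / 6 = 1500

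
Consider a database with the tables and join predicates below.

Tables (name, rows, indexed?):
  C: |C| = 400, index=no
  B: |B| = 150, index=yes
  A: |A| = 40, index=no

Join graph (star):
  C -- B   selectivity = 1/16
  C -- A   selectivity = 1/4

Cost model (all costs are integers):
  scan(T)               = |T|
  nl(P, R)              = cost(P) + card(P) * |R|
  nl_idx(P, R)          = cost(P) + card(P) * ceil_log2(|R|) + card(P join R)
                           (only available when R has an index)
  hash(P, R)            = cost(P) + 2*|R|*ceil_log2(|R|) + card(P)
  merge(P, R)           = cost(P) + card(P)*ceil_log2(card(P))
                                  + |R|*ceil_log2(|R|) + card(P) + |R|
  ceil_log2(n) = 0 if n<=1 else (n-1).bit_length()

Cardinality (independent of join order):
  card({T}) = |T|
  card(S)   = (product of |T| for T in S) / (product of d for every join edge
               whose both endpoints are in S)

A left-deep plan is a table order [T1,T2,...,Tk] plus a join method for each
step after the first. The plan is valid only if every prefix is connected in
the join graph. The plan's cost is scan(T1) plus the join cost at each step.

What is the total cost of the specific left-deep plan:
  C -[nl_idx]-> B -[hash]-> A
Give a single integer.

11580

step 1: scan C: cost=400, card=400
step 2: join B via nl_idx
    card(P join B) = 400*150/(16) = 3750
    cost = 400 + 400*8 + 3750 = 7350
step 3: join A via hash
    card(P join A) = 3750*40/(4) = 37500
    cost = 7350 + 2*40*6 + 3750 = 11580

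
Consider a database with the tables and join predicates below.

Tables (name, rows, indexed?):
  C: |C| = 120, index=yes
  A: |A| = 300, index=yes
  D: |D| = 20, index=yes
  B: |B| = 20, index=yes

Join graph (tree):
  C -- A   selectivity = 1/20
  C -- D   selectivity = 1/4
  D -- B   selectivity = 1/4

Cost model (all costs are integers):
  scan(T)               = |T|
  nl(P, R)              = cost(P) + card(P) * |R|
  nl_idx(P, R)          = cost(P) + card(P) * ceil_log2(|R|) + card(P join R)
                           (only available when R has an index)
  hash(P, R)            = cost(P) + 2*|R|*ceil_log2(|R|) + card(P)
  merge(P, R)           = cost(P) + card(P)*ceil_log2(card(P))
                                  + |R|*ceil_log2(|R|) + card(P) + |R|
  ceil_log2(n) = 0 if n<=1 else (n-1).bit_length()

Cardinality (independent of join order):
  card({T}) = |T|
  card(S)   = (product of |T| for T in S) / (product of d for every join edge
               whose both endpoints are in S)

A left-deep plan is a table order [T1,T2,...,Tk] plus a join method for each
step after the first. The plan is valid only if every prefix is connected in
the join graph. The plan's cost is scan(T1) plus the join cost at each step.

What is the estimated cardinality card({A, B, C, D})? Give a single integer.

Tables in S: A(300), B(20), C(120), D(20)
Edges inside S: C-A(d=20), C-D(d=4), D-B(d=4)
numerator = 300 * 20 * 120 * 20 = 14400000
denominator = 20 * 4 * 4 = 320
card(S) = 14400000 / 320 = 45000

45000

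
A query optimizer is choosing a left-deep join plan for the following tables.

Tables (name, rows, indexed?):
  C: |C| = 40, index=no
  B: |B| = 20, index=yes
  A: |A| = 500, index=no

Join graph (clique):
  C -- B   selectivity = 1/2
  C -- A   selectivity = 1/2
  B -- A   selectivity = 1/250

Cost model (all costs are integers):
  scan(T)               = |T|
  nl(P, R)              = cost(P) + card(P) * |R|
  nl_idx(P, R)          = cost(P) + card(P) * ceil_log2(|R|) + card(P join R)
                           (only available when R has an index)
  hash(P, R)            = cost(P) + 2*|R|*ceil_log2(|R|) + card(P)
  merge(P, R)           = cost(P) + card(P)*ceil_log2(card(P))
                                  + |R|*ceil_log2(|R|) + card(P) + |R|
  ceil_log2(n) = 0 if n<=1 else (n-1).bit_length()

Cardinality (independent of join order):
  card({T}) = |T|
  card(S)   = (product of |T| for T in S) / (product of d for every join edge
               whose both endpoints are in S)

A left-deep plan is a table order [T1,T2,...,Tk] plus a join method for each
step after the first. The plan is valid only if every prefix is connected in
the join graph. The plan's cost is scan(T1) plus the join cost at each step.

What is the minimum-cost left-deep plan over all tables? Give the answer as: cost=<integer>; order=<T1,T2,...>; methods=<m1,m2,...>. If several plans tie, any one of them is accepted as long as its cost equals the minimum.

Selinger DP (subsets sized 1..n):
  {C}: scan cost=40, card=40
  {B}: scan cost=20, card=20
  {A}: scan cost=500, card=500
  {BC}: card=400; try (B,hash)→280, (C,merge)→420, (B,merge)→440, (C,hash)→520, (B,nl_idx)→640, (C,nl)→820 …(+1); best=280 via (B,hash)
  {AC}: card=10000; try (C,hash)→1480, (A,merge)→5320, (C,merge)→5780, (A,hash)→9080, (A,nl)→20040, (C,nl)→20500; best=1480 via (C,hash)
  {AB}: card=40; try (B,hash)→1200, (B,nl_idx)→3040, (A,merge)→5140, (B,merge)→5620, (A,hash)→9040, (A,nl)→10020 …(+1); best=1200 via (B,hash)
  {ABC}: card=400; try (C,hash)→1720, (C,merge)→1760, (C,nl)→2800, (A,merge)→9280, (A,hash)→9680, (B,hash)→11680 …(+4); best=1720 via (C,hash)

cost=1720; order=A,B,C; methods=hash,hash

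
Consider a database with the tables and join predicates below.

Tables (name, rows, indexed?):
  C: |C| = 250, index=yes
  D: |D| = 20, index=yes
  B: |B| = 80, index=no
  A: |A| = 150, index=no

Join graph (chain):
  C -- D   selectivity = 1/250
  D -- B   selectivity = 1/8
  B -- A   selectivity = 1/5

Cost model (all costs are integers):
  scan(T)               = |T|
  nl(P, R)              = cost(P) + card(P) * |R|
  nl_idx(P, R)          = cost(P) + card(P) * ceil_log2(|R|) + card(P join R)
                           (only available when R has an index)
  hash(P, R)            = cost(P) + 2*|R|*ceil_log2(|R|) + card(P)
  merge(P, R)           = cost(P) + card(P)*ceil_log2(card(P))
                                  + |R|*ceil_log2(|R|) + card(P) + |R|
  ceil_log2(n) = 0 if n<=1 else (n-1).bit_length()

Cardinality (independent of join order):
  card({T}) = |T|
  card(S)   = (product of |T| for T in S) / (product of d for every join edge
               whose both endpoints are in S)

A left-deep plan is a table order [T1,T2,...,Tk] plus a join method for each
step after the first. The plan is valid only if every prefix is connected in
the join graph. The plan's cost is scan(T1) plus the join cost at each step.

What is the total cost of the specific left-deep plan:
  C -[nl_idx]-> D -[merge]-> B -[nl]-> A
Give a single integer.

32280

step 1: scan C: cost=250, card=250
step 2: join D via nl_idx
    card(P join D) = 250*20/(250) = 20
    cost = 250 + 250*5 + 20 = 1520
step 3: join B via merge
    card(P join B) = 20*80/(8) = 200
    cost = 1520 + 20*5 + 80*7 + 20 + 80 = 2280
step 4: join A via nl
    card(P join A) = 200*150/(5) = 6000
    cost = 2280 + 200*150 = 32280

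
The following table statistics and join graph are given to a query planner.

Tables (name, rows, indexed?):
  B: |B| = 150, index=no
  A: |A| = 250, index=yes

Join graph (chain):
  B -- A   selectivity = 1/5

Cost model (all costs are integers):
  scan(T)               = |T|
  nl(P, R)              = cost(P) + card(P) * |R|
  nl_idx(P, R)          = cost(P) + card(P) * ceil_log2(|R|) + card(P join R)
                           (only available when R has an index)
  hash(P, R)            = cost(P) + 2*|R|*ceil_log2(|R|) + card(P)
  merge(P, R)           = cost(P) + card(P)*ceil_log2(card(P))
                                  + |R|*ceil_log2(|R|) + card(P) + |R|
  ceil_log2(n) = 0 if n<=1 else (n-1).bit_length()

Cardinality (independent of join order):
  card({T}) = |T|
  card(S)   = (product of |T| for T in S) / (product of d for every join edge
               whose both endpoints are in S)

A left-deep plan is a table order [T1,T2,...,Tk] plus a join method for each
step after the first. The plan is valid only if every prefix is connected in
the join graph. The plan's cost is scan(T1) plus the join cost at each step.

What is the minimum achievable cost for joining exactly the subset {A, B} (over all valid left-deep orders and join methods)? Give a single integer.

Selinger DP over subsets of {A,B}:
  {B}: scan cost=150, card=150
  {A}: scan cost=250, card=250
  {AB}: card=7500; try (B,hash)→2900, (A,merge)→3750, (B,merge)→3850, (A,hash)→4300, (A,nl_idx)→8850, (A,nl)→37650 …(+1); best=2900 via (B,hash)

2900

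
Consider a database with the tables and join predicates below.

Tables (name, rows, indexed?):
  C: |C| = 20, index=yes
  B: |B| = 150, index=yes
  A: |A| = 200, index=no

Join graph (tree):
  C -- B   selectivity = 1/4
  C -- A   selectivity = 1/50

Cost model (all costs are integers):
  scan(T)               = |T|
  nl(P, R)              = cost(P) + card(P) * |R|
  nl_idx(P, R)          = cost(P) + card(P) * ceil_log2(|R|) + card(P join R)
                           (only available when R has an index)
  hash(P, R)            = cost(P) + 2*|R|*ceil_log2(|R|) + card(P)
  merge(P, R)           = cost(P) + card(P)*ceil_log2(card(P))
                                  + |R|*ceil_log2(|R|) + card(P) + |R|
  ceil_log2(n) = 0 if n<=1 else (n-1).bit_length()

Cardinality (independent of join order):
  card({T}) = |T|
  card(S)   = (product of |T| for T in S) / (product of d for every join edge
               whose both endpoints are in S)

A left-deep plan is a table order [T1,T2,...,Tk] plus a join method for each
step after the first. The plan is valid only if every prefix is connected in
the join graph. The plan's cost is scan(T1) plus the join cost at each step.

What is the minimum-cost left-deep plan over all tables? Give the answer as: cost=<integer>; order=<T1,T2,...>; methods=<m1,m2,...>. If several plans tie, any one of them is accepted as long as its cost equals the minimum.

cost=2590; order=A,C,B; methods=hash,merge

Selinger DP (subsets sized 1..n):
  {C}: scan cost=20, card=20
  {B}: scan cost=150, card=150
  {A}: scan cost=200, card=200
  {BC}: card=750; try (C,hash)→500, (B,nl_idx)→930, (B,merge)→1490, (C,merge)→1620, (C,nl_idx)→1650, (B,hash)→2440 …(+2); best=500 via (C,hash)
  {AC}: card=80; try (C,hash)→600, (C,nl_idx)→1280, (A,merge)→1940, (C,merge)→2120, (A,hash)→3240, (A,nl)→4020 …(+1); best=600 via (C,hash)
  {ABC}: card=3000; try (B,merge)→2590, (B,hash)→3080, (B,nl_idx)→4240, (A,hash)→4450, (A,merge)→10550, (B,nl)→12600 …(+1); best=2590 via (B,merge)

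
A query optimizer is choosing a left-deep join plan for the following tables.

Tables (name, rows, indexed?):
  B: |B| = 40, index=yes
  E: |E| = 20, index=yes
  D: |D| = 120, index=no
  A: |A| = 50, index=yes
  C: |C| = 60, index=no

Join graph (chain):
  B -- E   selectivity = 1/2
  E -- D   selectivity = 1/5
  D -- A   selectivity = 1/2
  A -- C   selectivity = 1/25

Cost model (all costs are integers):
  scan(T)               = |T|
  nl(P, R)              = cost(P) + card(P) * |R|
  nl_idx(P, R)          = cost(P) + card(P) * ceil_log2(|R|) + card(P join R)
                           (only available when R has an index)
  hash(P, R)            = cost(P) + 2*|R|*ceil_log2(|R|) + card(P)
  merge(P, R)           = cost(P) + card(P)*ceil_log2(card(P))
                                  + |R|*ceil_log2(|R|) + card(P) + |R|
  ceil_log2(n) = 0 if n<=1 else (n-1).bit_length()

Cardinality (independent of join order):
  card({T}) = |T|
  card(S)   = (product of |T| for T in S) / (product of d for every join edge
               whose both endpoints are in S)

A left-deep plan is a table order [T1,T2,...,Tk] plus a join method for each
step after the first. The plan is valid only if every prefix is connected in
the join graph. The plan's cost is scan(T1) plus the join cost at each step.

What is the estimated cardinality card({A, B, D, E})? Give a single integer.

Tables in S: A(50), B(40), D(120), E(20)
Edges inside S: B-E(d=2), E-D(d=5), D-A(d=2)
numerator = 50 * 40 * 120 * 20 = 4800000
denominator = 2 * 5 * 2 = 20
card(S) = 4800000 / 20 = 240000

240000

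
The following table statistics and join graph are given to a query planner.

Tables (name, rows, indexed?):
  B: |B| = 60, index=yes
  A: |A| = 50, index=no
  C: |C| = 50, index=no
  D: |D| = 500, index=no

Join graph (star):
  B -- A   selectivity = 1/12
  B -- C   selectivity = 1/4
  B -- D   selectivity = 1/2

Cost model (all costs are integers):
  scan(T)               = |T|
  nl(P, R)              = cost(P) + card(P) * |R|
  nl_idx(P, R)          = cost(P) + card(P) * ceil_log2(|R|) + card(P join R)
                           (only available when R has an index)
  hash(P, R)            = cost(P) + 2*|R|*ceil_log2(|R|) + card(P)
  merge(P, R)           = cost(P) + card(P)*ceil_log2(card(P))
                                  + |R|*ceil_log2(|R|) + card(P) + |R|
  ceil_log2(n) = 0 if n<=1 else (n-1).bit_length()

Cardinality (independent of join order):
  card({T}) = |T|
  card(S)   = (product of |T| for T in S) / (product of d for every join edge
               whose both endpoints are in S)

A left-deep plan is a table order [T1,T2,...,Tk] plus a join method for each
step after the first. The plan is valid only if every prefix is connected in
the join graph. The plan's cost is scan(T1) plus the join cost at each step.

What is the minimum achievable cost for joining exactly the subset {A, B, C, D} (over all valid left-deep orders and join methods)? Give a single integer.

13575

Selinger DP over subsets of {A,B,C,D}:
  {B}: scan cost=60, card=60
  {A}: scan cost=50, card=50
  {C}: scan cost=50, card=50
  {D}: scan cost=500, card=500
  {AB}: card=250; try (B,nl_idx)→600, (A,hash)→720, (B,hash)→820, (B,merge)→820, (A,merge)→830, (B,nl)→3050 …(+1); best=600 via (B,nl_idx)
  {BC}: card=750; try (C,hash)→720, (B,hash)→820, (B,merge)→820, (C,merge)→830, (B,nl_idx)→1100, (B,nl)→3050 …(+1); best=720 via (C,hash)
  {BD}: card=15000; try (B,hash)→1720, (D,merge)→5480, (B,merge)→5920, (D,hash)→9120, (B,nl_idx)→18500, (D,nl)→30060 …(+1); best=1720 via (B,hash)
  {ABC}: card=3125; try (C,hash)→1450, (A,hash)→2070, (C,merge)→3200, (A,merge)→9320, (C,nl)→13100, (A,nl)→38220; best=1450 via (C,hash)
  {ABD}: card=62500; try (D,merge)→7850, (D,hash)→9850, (A,hash)→17320, (D,nl)→125600, (A,merge)→227070, (A,nl)→751720; best=7850 via (D,merge)
  {BCD}: card=187500; try (D,hash)→10470, (D,merge)→13970, (C,hash)→17320, (C,merge)→227070, (D,nl)→375720, (C,nl)→751720; best=10470 via (D,hash)
  {ABCD}: card=781250; try (D,hash)→13575, (D,merge)→47075, (C,hash)→70950, (A,hash)→198570, (C,merge)→1070700, (D,nl)→1563950 …(+3); best=13575 via (D,hash)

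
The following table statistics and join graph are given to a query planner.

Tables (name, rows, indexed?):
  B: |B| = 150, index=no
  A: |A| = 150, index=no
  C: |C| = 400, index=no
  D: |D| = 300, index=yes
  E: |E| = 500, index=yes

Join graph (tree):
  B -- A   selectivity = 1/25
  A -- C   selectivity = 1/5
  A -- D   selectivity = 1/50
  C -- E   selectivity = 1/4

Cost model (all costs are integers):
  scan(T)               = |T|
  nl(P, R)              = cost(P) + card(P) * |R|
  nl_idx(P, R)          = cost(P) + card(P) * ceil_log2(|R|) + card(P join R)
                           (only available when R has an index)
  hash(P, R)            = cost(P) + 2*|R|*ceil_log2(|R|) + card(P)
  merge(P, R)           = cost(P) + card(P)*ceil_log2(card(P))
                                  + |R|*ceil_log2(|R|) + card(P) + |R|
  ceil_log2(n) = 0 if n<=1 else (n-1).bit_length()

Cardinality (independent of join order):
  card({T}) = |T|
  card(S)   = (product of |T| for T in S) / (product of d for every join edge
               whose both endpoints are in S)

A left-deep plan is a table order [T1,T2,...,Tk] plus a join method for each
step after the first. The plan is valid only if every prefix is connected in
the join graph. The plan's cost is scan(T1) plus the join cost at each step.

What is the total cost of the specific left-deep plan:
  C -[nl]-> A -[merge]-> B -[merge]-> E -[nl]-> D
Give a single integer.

2701542750

step 1: scan C: cost=400, card=400
step 2: join A via nl
    card(P join A) = 400*150/(5) = 12000
    cost = 400 + 400*150 = 60400
step 3: join B via merge
    card(P join B) = 12000*150/(25) = 72000
    cost = 60400 + 12000*14 + 150*8 + 12000 + 150 = 241750
step 4: join E via merge
    card(P join E) = 72000*500/(4) = 9000000
    cost = 241750 + 72000*17 + 500*9 + 72000 + 500 = 1542750
step 5: join D via nl
    card(P join D) = 9000000*300/(50) = 54000000
    cost = 1542750 + 9000000*300 = 2701542750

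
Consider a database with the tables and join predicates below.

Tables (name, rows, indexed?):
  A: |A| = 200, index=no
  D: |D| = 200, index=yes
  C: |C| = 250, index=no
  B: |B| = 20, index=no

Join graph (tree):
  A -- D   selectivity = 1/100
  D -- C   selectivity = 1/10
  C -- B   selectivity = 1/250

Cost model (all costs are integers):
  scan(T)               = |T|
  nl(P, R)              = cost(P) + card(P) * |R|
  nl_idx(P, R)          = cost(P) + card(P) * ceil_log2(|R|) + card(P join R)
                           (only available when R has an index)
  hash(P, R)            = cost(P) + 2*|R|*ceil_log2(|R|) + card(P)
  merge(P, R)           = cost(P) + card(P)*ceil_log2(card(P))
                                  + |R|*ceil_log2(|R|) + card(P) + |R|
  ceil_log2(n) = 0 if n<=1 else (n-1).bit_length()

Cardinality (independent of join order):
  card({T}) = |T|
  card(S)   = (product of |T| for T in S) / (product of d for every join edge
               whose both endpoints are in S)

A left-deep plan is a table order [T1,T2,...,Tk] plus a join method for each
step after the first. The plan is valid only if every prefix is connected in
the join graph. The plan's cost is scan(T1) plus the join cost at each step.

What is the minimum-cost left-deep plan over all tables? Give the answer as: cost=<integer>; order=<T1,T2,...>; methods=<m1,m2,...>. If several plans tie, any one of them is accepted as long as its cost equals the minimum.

Selinger DP (subsets sized 1..n):
  {A}: scan cost=200, card=200
  {D}: scan cost=200, card=200
  {C}: scan cost=250, card=250
  {B}: scan cost=20, card=20
  {AD}: card=400; try (D,nl_idx)→2200, (D,hash)→3600, (A,hash)→3600, (D,merge)→3800, (A,merge)→3800, (D,nl)→40200 …(+1); best=2200 via (D,nl_idx)
  {CD}: card=5000; try (D,hash)→3700, (C,merge)→4250, (D,merge)→4300, (C,hash)→4400, (D,nl_idx)→7250, (C,nl)→50200 …(+1); best=3700 via (D,hash)
  {BC}: card=20; try (B,hash)→700, (C,merge)→2390, (B,merge)→2620, (C,hash)→4040, (C,nl)→5020, (B,nl)→5250; best=700 via (B,hash)
  {ACD}: card=10000; try (C,hash)→6600, (C,merge)→8450, (A,hash)→11900, (A,merge)→75500, (C,nl)→102200, (A,nl)→1003700; best=6600 via (C,hash)
  {BCD}: card=400; try (D,nl_idx)→1260, (D,merge)→2620, (D,hash)→3920, (D,nl)→4700, (B,hash)→8900, (B,merge)→73820 …(+1); best=1260 via (D,nl_idx)
  {ABCD}: card=800; try (A,hash)→4860, (A,merge)→7060, (B,hash)→16800, (A,nl)→81260, (B,merge)→156720, (B,nl)→206600; best=4860 via (A,hash)

cost=4860; order=C,B,D,A; methods=hash,nl_idx,hash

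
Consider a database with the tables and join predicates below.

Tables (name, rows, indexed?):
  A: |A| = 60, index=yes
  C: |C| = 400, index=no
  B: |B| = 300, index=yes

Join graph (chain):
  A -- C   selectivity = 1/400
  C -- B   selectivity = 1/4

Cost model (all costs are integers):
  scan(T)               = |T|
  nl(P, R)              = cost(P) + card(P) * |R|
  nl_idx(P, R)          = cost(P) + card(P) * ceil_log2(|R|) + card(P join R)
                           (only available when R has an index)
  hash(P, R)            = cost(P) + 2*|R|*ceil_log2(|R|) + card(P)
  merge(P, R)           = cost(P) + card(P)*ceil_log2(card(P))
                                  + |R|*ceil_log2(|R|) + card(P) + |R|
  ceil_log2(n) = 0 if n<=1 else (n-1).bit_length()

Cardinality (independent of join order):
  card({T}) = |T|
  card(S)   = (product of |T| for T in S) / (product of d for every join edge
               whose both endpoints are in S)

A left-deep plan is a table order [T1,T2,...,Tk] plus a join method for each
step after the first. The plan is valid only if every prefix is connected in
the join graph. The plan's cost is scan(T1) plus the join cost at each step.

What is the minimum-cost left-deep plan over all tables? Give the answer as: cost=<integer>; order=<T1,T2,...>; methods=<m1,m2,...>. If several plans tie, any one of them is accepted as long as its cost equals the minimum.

cost=4940; order=C,A,B; methods=hash,merge

Selinger DP (subsets sized 1..n):
  {A}: scan cost=60, card=60
  {C}: scan cost=400, card=400
  {B}: scan cost=300, card=300
  {AC}: card=60; try (A,hash)→1520, (A,nl_idx)→2860, (C,merge)→4480, (A,merge)→4820, (C,hash)→7320, (C,nl)→24060 …(+1); best=1520 via (A,hash)
  {BC}: card=30000; try (B,hash)→6200, (C,merge)→7300, (B,merge)→7400, (C,hash)→7800, (B,nl_idx)→34000, (C,nl)→120300 …(+1); best=6200 via (B,hash)
  {ABC}: card=4500; try (B,merge)→4940, (B,nl_idx)→6560, (B,hash)→6980, (B,nl)→19520, (A,hash)→36920, (A,nl_idx)→190700 …(+2); best=4940 via (B,merge)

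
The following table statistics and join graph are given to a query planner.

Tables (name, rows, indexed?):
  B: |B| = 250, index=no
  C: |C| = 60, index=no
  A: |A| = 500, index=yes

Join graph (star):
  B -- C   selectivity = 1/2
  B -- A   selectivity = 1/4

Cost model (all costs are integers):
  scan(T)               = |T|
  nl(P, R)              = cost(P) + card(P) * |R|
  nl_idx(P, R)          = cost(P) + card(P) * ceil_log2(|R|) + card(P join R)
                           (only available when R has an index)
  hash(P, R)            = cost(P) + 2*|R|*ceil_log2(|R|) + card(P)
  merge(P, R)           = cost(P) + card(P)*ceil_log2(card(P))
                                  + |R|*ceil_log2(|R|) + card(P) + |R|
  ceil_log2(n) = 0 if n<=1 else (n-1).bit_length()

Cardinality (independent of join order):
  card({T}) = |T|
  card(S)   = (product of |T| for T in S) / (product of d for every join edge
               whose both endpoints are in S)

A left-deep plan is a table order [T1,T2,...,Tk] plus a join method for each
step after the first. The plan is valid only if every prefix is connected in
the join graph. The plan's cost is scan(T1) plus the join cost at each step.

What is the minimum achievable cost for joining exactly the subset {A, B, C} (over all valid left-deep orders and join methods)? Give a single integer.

Selinger DP over subsets of {A,B,C}:
  {B}: scan cost=250, card=250
  {C}: scan cost=60, card=60
  {A}: scan cost=500, card=500
  {BC}: card=7500; try (C,hash)→1220, (B,merge)→2730, (C,merge)→2920, (B,hash)→4120, (B,nl)→15060, (C,nl)→15250; best=1220 via (C,hash)
  {AB}: card=31250; try (B,hash)→5000, (A,merge)→7500, (B,merge)→7750, (A,hash)→9500, (A,nl_idx)→33750, (A,nl)→125250 …(+1); best=5000 via (B,hash)
  {ABC}: card=937500; try (A,hash)→17720, (C,hash)→36970, (A,merge)→111220, (C,merge)→505420, (A,nl_idx)→1006220, (C,nl)→1880000 …(+1); best=17720 via (A,hash)

17720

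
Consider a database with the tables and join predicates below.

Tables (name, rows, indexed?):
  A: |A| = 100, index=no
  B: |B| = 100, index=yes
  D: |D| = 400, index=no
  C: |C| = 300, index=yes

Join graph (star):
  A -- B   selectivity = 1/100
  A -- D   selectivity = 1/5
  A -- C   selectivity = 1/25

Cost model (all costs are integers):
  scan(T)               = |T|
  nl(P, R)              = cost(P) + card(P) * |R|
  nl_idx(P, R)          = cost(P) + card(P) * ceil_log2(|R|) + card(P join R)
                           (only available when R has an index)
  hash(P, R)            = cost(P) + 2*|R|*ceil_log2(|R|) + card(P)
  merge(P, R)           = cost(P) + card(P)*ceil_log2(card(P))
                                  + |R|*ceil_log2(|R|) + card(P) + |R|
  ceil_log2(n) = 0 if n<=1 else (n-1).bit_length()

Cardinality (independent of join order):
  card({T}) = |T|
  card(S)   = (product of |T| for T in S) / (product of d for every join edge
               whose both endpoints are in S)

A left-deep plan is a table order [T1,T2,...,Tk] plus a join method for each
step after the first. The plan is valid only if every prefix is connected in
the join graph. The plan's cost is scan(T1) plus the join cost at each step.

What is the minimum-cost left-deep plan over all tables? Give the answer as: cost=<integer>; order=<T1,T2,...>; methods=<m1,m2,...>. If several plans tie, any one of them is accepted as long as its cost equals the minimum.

Selinger DP (subsets sized 1..n):
  {A}: scan cost=100, card=100
  {B}: scan cost=100, card=100
  {D}: scan cost=400, card=400
  {C}: scan cost=300, card=300
  {AB}: card=100; try (B,nl_idx)→900, (B,hash)→1600, (A,hash)→1600, (B,merge)→1700, (A,merge)→1700, (B,nl)→10100 …(+1); best=900 via (B,nl_idx)
  {AD}: card=8000; try (A,hash)→2200, (D,merge)→4900, (A,merge)→5200, (D,hash)→7400, (D,nl)→40100, (A,nl)→40400; best=2200 via (A,hash)
  {AC}: card=1200; try (A,hash)→2000, (C,nl_idx)→2200, (C,merge)→3900, (A,merge)→4100, (C,hash)→5600, (C,nl)→30100 …(+1); best=2000 via (A,hash)
  {ABD}: card=8000; try (D,merge)→5700, (D,hash)→8200, (B,hash)→11600, (D,nl)→40900, (B,nl_idx)→66200, (B,merge)→115000 …(+1); best=5700 via (D,merge)
  {ABC}: card=1200; try (C,nl_idx)→3000, (B,hash)→4600, (C,merge)→4700, (C,hash)→6400, (B,nl_idx)→11600, (B,merge)→17200 …(+2); best=3000 via (C,nl_idx)
  {ACD}: card=96000; try (D,hash)→10400, (C,hash)→15600, (D,merge)→20400, (C,merge)→117200, (C,nl_idx)→170200, (D,nl)→482000 …(+1); best=10400 via (D,hash)
  {ABCD}: card=96000; try (D,hash)→11400, (C,hash)→19100, (D,merge)→21400, (B,hash)→107800, (C,merge)→120700, (C,nl_idx)→173700 …(+5); best=11400 via (D,hash)

cost=11400; order=A,B,C,D; methods=nl_idx,nl_idx,hash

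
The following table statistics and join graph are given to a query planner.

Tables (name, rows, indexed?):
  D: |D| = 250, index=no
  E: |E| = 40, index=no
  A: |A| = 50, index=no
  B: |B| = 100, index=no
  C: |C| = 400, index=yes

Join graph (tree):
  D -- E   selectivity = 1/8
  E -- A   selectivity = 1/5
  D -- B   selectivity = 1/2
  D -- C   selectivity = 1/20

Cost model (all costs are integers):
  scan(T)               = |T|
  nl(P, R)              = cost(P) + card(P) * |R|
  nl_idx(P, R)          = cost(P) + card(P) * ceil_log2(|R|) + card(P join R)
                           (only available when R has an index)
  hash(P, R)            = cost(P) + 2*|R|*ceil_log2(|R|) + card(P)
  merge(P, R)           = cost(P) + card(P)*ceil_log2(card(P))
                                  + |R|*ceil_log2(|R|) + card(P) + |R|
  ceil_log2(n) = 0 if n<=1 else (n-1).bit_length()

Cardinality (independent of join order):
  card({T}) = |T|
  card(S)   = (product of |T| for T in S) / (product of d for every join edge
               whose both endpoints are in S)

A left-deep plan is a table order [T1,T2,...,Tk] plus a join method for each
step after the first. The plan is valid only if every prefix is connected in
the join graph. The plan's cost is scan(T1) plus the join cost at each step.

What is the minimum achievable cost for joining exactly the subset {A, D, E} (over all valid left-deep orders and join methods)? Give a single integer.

Selinger DP over subsets of {A,D,E}:
  {D}: scan cost=250, card=250
  {E}: scan cost=40, card=40
  {A}: scan cost=50, card=50
  {DE}: card=1250; try (E,hash)→980, (D,merge)→2570, (E,merge)→2780, (D,hash)→4080, (D,nl)→10040, (E,nl)→10250; best=980 via (E,hash)
  {AE}: card=400; try (E,hash)→580, (A,merge)→670, (E,merge)→680, (A,hash)→680, (A,nl)→2040, (E,nl)→2050; best=580 via (E,hash)
  {ADE}: card=12500; try (A,hash)→2830, (D,hash)→4980, (D,merge)→6830, (A,merge)→16330, (A,nl)→63480, (D,nl)→100580; best=2830 via (A,hash)

2830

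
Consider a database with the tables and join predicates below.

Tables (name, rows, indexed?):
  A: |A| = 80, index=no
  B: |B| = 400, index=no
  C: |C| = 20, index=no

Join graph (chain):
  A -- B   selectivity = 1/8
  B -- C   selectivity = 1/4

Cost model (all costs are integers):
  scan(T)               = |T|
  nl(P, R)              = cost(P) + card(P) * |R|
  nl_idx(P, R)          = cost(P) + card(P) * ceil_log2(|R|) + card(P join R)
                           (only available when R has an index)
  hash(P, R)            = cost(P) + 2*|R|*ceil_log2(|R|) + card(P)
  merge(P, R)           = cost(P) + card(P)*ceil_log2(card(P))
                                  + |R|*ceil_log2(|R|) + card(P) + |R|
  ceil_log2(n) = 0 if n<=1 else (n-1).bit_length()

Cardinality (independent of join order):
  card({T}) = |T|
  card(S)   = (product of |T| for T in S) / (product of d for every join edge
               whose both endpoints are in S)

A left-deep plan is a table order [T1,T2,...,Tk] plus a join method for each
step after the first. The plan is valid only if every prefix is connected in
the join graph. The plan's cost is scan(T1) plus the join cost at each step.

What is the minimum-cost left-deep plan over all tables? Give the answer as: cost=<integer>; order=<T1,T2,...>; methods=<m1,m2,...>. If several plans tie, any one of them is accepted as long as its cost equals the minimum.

Selinger DP (subsets sized 1..n):
  {A}: scan cost=80, card=80
  {B}: scan cost=400, card=400
  {C}: scan cost=20, card=20
  {AB}: card=4000; try (A,hash)→1920, (B,merge)→4720, (A,merge)→5040, (B,hash)→7360, (B,nl)→32080, (A,nl)→32400; best=1920 via (A,hash)
  {BC}: card=2000; try (C,hash)→1000, (B,merge)→4140, (C,merge)→4520, (B,hash)→7240, (B,nl)→8020, (C,nl)→8400; best=1000 via (C,hash)
  {ABC}: card=20000; try (A,hash)→4120, (C,hash)→6120, (A,merge)→25640, (C,merge)→54040, (C,nl)→81920, (A,nl)→161000; best=4120 via (A,hash)

cost=4120; order=B,C,A; methods=hash,hash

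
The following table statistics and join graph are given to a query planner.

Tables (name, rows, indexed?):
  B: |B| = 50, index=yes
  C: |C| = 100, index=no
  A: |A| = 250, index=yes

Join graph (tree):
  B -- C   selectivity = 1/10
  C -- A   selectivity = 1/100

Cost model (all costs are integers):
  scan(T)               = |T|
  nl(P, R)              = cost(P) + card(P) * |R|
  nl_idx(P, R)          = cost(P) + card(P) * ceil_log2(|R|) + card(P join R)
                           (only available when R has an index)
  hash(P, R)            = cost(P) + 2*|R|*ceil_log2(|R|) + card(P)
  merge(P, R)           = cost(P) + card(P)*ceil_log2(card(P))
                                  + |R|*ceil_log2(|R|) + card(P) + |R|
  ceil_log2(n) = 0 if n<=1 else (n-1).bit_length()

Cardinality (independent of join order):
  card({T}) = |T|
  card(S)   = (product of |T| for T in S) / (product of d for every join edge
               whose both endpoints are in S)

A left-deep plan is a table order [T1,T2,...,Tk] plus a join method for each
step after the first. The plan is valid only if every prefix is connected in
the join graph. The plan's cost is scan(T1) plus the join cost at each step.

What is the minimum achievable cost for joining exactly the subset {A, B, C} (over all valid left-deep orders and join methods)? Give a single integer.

2000

Selinger DP over subsets of {A,B,C}:
  {B}: scan cost=50, card=50
  {C}: scan cost=100, card=100
  {A}: scan cost=250, card=250
  {BC}: card=500; try (B,hash)→800, (C,merge)→1200, (B,nl_idx)→1200, (B,merge)→1250, (C,hash)→1500, (C,nl)→5050 …(+1); best=800 via (B,hash)
  {AC}: card=250; try (A,nl_idx)→1150, (C,hash)→1900, (A,merge)→3150, (C,merge)→3300, (A,hash)→4200, (A,nl)→25100 …(+1); best=1150 via (A,nl_idx)
  {ABC}: card=1250; try (B,hash)→2000, (B,merge)→3750, (B,nl_idx)→3900, (A,hash)→5300, (A,nl_idx)→6050, (A,merge)→8050 …(+2); best=2000 via (B,hash)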